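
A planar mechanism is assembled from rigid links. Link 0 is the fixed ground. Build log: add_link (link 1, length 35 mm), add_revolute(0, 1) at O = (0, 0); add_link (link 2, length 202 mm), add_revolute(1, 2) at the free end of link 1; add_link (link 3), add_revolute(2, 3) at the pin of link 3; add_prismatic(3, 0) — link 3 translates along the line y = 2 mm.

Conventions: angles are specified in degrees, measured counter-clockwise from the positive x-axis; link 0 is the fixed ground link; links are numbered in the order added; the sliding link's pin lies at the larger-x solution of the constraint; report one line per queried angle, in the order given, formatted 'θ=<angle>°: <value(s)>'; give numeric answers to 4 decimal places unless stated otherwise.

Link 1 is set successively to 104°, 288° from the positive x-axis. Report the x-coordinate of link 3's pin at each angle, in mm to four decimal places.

geometry: r = 35 mm, L = 202 mm, e = 2 mm
θ=104°: crank pin P = (r cos θ, r sin θ) = (-8.467266, 33.960350)
θ=104°: h = r sin θ − e = 33.960350 − 2 = 31.960350
θ=104°: x = r cos θ + √(L² − h²) = -8.467266 + 199.455599 = 190.988333
θ=288°: crank pin P = (r cos θ, r sin θ) = (10.815595, -33.286978)
θ=288°: h = r sin θ − e = -33.286978 − 2 = -35.286978
θ=288°: x = r cos θ + √(L² − h²) = 10.815595 + 198.894015 = 209.709610

θ=104°: 190.9883
θ=288°: 209.7096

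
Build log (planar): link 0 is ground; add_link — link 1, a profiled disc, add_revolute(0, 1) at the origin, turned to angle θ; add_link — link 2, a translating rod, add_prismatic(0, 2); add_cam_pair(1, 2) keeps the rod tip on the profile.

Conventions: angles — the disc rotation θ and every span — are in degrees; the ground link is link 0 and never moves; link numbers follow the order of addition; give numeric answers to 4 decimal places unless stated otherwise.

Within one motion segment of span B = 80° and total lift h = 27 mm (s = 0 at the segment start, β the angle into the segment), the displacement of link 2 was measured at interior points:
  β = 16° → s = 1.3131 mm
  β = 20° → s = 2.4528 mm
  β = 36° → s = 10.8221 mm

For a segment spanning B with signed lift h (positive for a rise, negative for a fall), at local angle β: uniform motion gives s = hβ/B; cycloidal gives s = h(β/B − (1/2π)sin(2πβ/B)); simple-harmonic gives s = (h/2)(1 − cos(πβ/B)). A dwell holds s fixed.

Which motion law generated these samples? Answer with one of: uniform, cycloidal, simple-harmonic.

candidates at β/B = r: uniform s = h·r (linear in β); cycloidal s = h·(r − sin(2πr)/(2π)); simple-harmonic s = (h/2)(1 − cos(πr))
β=16°: printed 1.3131 | uniform 5.4000, cycloidal 1.3131, simple-harmonic 2.5783
β=20°: printed 2.4528 | uniform 6.7500, cycloidal 2.4528, simple-harmonic 3.9541
β=36°: printed 10.8221 | uniform 12.1500, cycloidal 10.8221, simple-harmonic 11.3881
only one law matches every sample → cycloidal

cycloidal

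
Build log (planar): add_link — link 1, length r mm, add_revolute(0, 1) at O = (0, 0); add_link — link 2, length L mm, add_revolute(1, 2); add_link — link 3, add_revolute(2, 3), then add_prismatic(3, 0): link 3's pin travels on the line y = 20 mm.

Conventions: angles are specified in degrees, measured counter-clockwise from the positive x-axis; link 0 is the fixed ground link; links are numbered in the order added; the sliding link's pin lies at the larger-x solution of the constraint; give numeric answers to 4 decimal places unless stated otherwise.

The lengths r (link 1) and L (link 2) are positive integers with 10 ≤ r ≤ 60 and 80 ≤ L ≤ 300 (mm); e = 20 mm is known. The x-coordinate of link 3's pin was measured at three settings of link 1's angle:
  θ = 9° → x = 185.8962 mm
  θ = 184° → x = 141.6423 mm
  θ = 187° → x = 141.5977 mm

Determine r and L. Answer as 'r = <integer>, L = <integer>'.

constraint per measurement: (x − r cos θ)² + (r sin θ − e)² = L²
subtracting the θ₁ and θ₂ equations cancels the r² and L² terms:
r = (x₁² − x₂²) / (2[(x₁cos θ₁ + e sin θ₁) − (x₂cos θ₂ + e sin θ₂)]) = 22.0000 → r = 22
L² = (x₁ − r cos θ₁)² + (r sin θ₁ − e)² = 27225.0044 → L = 165.0000 → L = 165
check at θ₃=187°: x = 141.5977 (printed 141.5977) ✓

r = 22, L = 165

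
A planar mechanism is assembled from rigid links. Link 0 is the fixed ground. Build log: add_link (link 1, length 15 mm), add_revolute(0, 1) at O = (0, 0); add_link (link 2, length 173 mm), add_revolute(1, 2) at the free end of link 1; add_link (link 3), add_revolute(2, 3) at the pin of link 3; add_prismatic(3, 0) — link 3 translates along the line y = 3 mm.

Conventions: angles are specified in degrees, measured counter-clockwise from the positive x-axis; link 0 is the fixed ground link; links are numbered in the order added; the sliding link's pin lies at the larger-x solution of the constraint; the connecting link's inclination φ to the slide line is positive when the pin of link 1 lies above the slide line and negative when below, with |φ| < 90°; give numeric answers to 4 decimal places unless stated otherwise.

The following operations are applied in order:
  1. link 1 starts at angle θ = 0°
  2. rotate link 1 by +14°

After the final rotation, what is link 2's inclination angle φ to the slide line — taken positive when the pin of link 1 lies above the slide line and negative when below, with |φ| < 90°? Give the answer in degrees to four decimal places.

geometry: r = 15 mm, L = 173 mm, e = 3 mm; θ starts at 0°
rotate link 1 by +14°: θ ← 0° +14° = 14°
h = r sin θ − e = 3.628828 − 3 = 0.628828
sin φ = h / L = 0.628828 / 173 = 0.00363485
φ = arcsin(0.00363485) = 0.208262°

0.2083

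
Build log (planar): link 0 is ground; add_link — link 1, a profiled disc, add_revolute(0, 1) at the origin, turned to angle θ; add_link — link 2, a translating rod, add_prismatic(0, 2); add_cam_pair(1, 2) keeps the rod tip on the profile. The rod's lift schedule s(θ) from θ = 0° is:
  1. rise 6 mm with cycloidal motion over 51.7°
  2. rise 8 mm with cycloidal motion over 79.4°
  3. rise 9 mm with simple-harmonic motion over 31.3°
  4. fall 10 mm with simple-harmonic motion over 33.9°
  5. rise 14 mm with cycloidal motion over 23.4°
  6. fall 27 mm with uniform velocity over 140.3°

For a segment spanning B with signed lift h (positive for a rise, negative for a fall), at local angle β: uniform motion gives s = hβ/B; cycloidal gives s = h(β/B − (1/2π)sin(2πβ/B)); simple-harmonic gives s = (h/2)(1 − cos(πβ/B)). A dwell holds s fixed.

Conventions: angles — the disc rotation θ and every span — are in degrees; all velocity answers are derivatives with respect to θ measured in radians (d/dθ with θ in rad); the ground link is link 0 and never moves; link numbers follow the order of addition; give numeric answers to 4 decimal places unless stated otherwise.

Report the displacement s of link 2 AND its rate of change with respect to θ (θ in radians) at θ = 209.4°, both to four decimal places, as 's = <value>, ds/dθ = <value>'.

seg 1 [0°–51.7°] cycloidal, h=6: full span → s += 6 → s = 6.0000
seg 2 [51.7°–131.1°] cycloidal, h=8: full span → s += 8 → s = 14.0000
seg 3 [131.1°–162.4°] simple-harmonic, h=9: full span → s += 9 → s = 23.0000
seg 4 [162.4°–196.3°] simple-harmonic, h=-10: full span → s += -10 → s = 13.0000
seg 5 [196.3°–219.7°] cycloidal, h=14: θ=209.4° here. β=13.1, B=23.4. 14·(0.5598 − sin(2π·0.5598)/(2π)) = 8.6556 → s = 21.6556
velocity in seg [196.3°–219.7°] (cycloidal), θ in radians: β = 13.1° = 0.2286 rad, B = 23.4° = 0.4084 rad; ds/dθ = (h/B)(1 − cos(2πβ/B)) = (14/0.4084)(1 − cos(2π·0.5598)) = 66.165359 mm/rad

s = 21.6556, ds/dθ = 66.1654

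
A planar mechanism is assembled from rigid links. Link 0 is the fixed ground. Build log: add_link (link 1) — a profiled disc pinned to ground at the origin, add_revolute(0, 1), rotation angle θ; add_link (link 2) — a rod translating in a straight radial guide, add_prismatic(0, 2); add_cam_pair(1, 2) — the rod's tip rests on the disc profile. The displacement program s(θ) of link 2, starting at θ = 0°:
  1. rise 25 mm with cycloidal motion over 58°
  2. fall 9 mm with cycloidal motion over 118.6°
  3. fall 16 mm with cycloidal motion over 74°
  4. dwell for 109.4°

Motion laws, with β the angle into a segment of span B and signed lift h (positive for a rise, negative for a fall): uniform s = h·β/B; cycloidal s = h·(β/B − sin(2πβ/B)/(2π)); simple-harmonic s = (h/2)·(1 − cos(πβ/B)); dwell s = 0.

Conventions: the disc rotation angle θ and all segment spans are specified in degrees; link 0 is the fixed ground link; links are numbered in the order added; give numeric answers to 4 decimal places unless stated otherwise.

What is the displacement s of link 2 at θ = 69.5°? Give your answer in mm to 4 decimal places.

seg 1 [0°–58°] cycloidal, h=25: full span → s += 25 → s = 25.0000
seg 2 [58°–176.6°] cycloidal, h=-9: θ=69.5° here. β=11.5, B=118.6. -9·(0.0970 − sin(2π·0.0970)/(2π)) = -0.0530 → s = 24.9470

24.9470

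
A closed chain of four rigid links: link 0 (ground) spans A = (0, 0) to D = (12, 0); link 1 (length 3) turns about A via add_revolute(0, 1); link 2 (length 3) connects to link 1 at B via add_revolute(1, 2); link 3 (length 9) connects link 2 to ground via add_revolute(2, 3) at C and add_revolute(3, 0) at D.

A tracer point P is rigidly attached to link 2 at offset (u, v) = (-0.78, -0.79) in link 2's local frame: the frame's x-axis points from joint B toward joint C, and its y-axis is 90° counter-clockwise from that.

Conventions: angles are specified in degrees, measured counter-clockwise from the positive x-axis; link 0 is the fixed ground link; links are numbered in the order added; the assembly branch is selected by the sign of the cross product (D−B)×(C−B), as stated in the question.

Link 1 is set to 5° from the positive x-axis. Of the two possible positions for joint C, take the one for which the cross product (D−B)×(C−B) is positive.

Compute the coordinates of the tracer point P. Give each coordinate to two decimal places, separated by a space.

A=(0,0), D=(12.00,0)
B = A + 3.00·(cos5°, sin5°) = (2.9886, 0.2615)
|BD| = 9.0152
circle(B,3.00) ∩ circle(D,9.00): a=0.5144, h=2.9556
  candidates: C₊=(3.5884,3.2009) cross=26.645; C₋=(3.4170,-2.7078) cross=-26.645
  branch + wants cross > 0 → take C=(3.5884,3.2009) (cross=26.645)
ex = (C−B)/|BC| = (0.2000,0.9798); ey = (-0.9798,0.2000)
P = B + -0.78·ex + -0.79·ey = (3.6067,-0.6607)

3.61 -0.66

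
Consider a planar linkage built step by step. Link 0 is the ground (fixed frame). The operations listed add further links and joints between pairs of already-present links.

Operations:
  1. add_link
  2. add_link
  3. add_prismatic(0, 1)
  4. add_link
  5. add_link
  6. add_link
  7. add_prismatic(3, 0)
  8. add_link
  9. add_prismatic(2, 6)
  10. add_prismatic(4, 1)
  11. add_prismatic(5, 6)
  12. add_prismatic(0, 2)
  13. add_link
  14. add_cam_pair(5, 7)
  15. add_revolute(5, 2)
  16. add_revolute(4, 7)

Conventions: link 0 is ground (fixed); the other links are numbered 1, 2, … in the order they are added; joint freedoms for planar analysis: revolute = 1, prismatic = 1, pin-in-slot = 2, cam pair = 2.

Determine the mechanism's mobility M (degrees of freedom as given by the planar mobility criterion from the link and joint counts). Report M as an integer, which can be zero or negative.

(L,J1,J2)=(1,0,0); link0 fixed
link1: (2,0,0)
link2: (3,0,0)
P 0-1 [J1]: (3,1,0)
link3: (4,1,0)
link4: (5,1,0)
link5: (6,1,0)
P 3-0 [J1]: (6,2,0)
link6: (7,2,0)
P 2-6 [J1]: (7,3,0)
P 4-1 [J1]: (7,4,0)
P 5-6 [J1]: (7,5,0)
P 0-2 [J1]: (7,6,0)
link7: (8,6,0)
C 5-7 [J2]: (8,6,1)
R 5-2 [J1]: (8,7,1)
R 4-7 [J1]: (8,8,1)
Grübler: 3·7 − 2·8 − 1 = 4

M = 4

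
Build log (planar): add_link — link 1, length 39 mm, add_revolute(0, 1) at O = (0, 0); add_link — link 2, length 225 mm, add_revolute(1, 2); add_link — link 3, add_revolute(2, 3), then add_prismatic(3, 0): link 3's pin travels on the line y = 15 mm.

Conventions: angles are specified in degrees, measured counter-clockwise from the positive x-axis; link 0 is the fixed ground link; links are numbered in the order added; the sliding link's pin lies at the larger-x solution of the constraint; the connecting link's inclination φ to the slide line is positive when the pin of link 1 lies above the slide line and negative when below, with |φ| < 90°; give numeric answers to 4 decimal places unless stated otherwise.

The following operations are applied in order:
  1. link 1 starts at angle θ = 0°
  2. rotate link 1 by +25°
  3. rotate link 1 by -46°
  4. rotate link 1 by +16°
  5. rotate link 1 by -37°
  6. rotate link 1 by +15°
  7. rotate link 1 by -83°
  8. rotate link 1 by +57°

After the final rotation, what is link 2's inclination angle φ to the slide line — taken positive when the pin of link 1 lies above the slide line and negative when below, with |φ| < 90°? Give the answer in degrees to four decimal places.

geometry: r = 39 mm, L = 225 mm, e = 15 mm; θ starts at 0°
rotate link 1 by +25°: θ ← 0° +25° = 25°
rotate link 1 by -46°: θ ← 25° -46° = -21°
rotate link 1 by +16°: θ ← -21° +16° = -5°
rotate link 1 by -37°: θ ← -5° -37° = -42°
rotate link 1 by +15°: θ ← -42° +15° = -27°
rotate link 1 by -83°: θ ← -27° -83° = -110°
rotate link 1 by +57°: θ ← -110° +57° = -53°
h = r sin θ − e = -31.146785 − 15 = -46.146785
sin φ = h / L = -46.146785 / 225 = -0.20509682
φ = arcsin(-0.20509682) = -11.835167°

-11.8352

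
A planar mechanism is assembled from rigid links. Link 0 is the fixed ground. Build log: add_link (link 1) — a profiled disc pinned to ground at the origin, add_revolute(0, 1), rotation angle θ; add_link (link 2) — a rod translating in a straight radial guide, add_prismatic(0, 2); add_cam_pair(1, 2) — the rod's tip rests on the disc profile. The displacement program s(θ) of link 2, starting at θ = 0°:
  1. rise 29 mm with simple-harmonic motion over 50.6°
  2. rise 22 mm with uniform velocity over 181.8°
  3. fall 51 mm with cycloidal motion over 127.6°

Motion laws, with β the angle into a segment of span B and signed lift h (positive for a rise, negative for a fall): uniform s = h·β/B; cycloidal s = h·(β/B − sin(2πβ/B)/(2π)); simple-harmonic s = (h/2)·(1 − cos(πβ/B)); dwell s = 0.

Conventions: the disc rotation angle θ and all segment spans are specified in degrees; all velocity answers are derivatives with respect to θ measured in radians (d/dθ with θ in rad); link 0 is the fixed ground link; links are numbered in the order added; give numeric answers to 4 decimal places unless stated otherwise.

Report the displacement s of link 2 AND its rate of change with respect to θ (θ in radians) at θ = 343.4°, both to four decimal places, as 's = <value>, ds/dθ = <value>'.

seg 1 [0°–50.6°] simple-harmonic, h=29: full span → s += 29 → s = 29.0000
seg 2 [50.6°–232.4°] uniform, h=22: full span → s += 22 → s = 51.0000
seg 3 [232.4°–360°] cycloidal, h=-51: θ=343.4° here. β=111, B=127.6. -51·(0.8699 − sin(2π·0.8699)/(2π)) = -50.2855 → s = 0.7145
velocity in seg [232.4°–360°] (cycloidal), θ in radians: β = 111° = 1.9373 rad, B = 127.6° = 2.2270 rad; ds/dθ = (h/B)(1 − cos(2πβ/B)) = ((-51)/2.2270)(1 − cos(2π·0.8699)) = -7.233849 mm/rad

s = 0.7145, ds/dθ = -7.2338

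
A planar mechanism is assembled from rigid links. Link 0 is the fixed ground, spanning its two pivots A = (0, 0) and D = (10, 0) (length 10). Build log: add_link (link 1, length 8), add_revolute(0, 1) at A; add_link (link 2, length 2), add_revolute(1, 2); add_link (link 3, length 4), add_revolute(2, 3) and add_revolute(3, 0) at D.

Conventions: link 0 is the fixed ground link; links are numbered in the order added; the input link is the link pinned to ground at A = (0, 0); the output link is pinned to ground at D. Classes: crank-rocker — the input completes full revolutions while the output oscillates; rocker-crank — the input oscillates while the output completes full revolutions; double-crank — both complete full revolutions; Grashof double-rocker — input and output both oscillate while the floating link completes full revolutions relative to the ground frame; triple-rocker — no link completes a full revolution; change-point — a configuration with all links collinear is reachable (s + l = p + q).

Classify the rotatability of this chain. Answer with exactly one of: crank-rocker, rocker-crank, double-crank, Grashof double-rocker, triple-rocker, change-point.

lengths: ground=10, input=8, coupler=2, output=4
sorted: s=2 (shortest), l=10 (longest), p+q=12
s + l = 12 vs p + q = 12
s + l = p + q → change-point (collinear configuration reachable)

change-point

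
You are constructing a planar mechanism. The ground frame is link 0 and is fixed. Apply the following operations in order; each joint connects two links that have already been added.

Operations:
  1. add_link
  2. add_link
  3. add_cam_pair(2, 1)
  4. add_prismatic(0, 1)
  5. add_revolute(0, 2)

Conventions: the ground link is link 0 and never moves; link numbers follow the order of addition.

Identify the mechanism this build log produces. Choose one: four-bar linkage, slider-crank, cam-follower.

links: 3 (incl. ground); joints: 1 revolute, 1 prismatic, 1 higher (cam) pair, forming one closed loop
3 links, revolute + prismatic + higher pair in one loop → cam-follower

cam-follower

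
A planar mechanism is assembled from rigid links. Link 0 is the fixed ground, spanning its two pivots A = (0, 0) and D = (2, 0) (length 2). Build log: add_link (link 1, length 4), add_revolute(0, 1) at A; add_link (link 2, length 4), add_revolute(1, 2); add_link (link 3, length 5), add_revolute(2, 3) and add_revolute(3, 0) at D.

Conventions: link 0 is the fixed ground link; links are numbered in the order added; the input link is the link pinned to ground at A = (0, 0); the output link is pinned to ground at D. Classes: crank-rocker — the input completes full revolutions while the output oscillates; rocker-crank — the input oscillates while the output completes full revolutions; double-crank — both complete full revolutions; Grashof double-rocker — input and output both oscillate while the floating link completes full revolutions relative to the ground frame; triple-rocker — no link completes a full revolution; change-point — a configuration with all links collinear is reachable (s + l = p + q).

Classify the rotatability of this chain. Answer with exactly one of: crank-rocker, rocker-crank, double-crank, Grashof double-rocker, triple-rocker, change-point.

lengths: ground=2, input=4, coupler=4, output=5
sorted: s=2 (shortest), l=5 (longest), p+q=8
s + l = 7 vs p + q = 8
s + l < p + q (Grashof) with shortest = ground link → double-crank

double-crank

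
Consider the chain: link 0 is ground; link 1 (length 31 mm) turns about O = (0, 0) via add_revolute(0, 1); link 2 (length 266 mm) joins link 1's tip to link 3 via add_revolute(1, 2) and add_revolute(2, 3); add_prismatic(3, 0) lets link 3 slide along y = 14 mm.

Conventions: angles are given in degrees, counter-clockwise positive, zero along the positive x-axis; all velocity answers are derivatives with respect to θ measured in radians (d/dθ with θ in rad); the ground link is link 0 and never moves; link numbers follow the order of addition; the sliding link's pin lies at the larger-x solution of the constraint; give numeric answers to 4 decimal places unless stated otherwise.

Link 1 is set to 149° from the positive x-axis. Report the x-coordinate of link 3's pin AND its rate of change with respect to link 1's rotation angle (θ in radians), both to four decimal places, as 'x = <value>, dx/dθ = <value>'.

geometry: r = 31 mm, L = 266 mm, e = 14 mm
crank pin P = (r cos θ, r sin θ) = (-26.572186, 15.966180)
h = r sin θ − e = 15.966180 − 14 = 1.966180
x = r cos θ + √(L² − h²) = -26.572186 + 265.992733 = 239.420547
dx/dθ = −r sin θ − h·r cos θ/√(L² − h²) (θ in radians; h = 1.966180) = -15.769763

x = 239.4205, dx/dθ = -15.7698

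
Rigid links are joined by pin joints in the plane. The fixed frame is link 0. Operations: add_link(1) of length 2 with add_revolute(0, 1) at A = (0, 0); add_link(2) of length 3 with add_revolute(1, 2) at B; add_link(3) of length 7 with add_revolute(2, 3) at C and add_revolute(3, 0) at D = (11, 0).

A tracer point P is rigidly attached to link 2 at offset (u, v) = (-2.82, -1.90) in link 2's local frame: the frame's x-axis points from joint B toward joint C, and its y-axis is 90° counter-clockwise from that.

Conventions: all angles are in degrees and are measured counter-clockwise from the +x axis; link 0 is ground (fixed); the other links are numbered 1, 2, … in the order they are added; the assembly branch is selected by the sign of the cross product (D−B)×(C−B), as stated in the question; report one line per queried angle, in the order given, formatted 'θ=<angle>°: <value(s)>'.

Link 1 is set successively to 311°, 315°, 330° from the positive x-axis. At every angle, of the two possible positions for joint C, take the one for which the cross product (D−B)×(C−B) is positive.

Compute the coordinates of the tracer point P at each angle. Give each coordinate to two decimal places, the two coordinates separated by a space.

A=(0,0), D=(11.00,0)
θ=311°: B = A + 2.00·(cos311°, sin311°) = (1.3121, -1.5094)
θ=311°: |BD| = 9.8048
θ=311°: circle(B,3.00) ∩ circle(D,7.00): a=2.8626, h=0.8976
θ=311°:   candidates: C₊=(4.0024,-0.1818) cross=8.801; C₋=(4.2787,-1.9557) cross=-8.801
θ=311°:   branch + wants cross > 0 → take C=(4.0024,-0.1818) (cross=8.801)
θ=311°: ex = (C−B)/|BC| = (0.8967,0.4425); ey = (-0.4425,0.8967)
θ=311°: P = B + -2.82·ex + -1.90·ey = (-0.3759,-4.4612)
θ=315°: B = A + 2.00·(cos315°, sin315°) = (1.4142, -1.4142)
θ=315°: |BD| = 9.6895
θ=315°: circle(B,3.00) ∩ circle(D,7.00): a=2.7807, h=1.1259
θ=315°:   candidates: C₊=(4.0008,0.1055) cross=10.910; C₋=(4.3295,-2.1223) cross=-10.910
θ=315°:   branch + wants cross > 0 → take C=(4.0008,0.1055) (cross=10.910)
θ=315°: ex = (C−B)/|BC| = (0.8622,0.5066); ey = (-0.5066,0.8622)
θ=315°: P = B + -2.82·ex + -1.90·ey = (-0.0547,-4.4809)
θ=330°: B = A + 2.00·(cos330°, sin330°) = (1.7321, -1.0000)
θ=330°: |BD| = 9.3217
θ=330°: circle(B,3.00) ∩ circle(D,7.00): a=2.5153, h=1.6349
θ=330°:   candidates: C₊=(4.0575,0.8953) cross=15.240; C₋=(4.4083,-2.3557) cross=-15.240
θ=330°:   branch + wants cross > 0 → take C=(4.0575,0.8953) (cross=15.240)
θ=330°: ex = (C−B)/|BC| = (0.7751,0.6318); ey = (-0.6318,0.7751)
θ=330°: P = B + -2.82·ex + -1.90·ey = (0.7465,-4.2544)

θ=311°: -0.38 -4.46
θ=315°: -0.05 -4.48
θ=330°: 0.75 -4.25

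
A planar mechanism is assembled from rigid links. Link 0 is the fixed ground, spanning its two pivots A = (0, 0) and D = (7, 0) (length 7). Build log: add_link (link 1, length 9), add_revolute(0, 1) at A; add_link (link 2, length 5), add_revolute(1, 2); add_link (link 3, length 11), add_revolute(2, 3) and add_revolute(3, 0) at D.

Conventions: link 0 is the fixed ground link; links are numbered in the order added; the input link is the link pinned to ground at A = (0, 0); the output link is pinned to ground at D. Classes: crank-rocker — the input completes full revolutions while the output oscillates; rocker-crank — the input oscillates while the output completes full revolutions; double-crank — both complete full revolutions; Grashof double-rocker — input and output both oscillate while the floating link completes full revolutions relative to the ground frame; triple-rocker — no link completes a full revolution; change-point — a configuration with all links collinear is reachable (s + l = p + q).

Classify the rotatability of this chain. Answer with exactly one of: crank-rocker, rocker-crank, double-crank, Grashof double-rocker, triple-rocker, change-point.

lengths: ground=7, input=9, coupler=5, output=11
sorted: s=5 (shortest), l=11 (longest), p+q=16
s + l = 16 vs p + q = 16
s + l = p + q → change-point (collinear configuration reachable)

change-point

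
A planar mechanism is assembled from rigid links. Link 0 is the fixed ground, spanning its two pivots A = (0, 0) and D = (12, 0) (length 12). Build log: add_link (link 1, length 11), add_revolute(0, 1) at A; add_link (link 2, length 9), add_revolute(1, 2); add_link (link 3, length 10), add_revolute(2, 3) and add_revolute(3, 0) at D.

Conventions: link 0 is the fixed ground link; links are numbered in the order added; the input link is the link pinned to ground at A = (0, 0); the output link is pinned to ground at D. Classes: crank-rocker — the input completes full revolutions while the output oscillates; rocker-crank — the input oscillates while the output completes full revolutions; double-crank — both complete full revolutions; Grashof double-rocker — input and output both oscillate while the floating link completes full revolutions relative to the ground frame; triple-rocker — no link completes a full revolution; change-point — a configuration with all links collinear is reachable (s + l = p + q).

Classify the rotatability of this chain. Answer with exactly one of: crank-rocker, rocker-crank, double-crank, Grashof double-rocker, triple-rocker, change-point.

lengths: ground=12, input=11, coupler=9, output=10
sorted: s=9 (shortest), l=12 (longest), p+q=21
s + l = 21 vs p + q = 21
s + l = p + q → change-point (collinear configuration reachable)

change-point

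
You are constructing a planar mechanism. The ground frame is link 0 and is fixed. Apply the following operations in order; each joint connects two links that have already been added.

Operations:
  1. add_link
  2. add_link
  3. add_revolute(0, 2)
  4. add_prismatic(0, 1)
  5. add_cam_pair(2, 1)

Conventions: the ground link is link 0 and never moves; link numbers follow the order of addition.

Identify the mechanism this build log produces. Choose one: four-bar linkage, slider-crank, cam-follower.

links: 3 (incl. ground); joints: 1 revolute, 1 prismatic, 1 higher (cam) pair, forming one closed loop
3 links, revolute + prismatic + higher pair in one loop → cam-follower

cam-follower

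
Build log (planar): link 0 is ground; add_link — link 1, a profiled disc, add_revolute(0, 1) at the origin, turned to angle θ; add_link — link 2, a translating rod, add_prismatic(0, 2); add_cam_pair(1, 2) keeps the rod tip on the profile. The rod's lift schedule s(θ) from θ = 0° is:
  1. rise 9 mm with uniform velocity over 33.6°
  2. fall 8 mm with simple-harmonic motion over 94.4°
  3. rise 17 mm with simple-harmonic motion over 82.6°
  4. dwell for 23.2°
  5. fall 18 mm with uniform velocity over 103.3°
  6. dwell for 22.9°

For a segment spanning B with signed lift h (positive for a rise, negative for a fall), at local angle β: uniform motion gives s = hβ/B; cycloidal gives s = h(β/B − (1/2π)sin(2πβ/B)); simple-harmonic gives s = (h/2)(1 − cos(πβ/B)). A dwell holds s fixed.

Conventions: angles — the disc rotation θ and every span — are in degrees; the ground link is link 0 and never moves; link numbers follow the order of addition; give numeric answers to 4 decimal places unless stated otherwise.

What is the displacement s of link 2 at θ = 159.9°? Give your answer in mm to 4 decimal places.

seg 1 [0°–33.6°] uniform, h=9: full span → s += 9 → s = 9.0000
seg 2 [33.6°–128°] simple-harmonic, h=-8: full span → s += -8 → s = 1.0000
seg 3 [128°–210.6°] simple-harmonic, h=17: θ=159.9° here. β=31.9, B=82.6. 17/2·(1 − cos(π·0.3862)) = 5.5254 → s = 6.5254

6.5254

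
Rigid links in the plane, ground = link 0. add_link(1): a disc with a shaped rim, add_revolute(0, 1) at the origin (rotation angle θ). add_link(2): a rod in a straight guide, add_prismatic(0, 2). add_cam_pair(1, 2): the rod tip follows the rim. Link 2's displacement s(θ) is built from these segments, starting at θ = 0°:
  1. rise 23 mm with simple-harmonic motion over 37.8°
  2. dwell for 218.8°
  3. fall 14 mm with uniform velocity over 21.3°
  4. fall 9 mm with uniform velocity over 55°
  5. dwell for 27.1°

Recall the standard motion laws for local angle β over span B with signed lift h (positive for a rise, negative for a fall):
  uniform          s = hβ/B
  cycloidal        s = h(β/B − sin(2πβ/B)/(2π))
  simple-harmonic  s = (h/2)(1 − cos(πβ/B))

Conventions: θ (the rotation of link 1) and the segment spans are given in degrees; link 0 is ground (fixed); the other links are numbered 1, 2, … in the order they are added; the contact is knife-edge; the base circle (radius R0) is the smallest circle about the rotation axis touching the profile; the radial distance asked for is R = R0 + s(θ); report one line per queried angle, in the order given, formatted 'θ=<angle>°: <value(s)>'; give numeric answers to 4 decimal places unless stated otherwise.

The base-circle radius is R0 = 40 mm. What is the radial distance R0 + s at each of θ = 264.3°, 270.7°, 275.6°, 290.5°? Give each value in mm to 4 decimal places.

segment 1 (0° to 37.8°, simple-harmonic, h = 23) is passed completely: s = 0.0000 + (23) = 23.0000
segment 2 (37.8° to 256.6°, dwell): s unchanged at 23.0000
θ = 264.3° falls in segment 3 (256.6° to 277.9°, uniform, h = -14): β = 264.3 − 256.6 = 7.7°, B = 21.3°; Δs = -14·7.7/21.3 = -5.0610; s = 23.0000 − 5.0610 = 17.9390
θ = 270.7° falls in segment 3 (256.6° to 277.9°, uniform, h = -14): β = 270.7 − 256.6 = 14.1°, B = 21.3°; Δs = -14·14.1/21.3 = -9.2676; s = 23.0000 − 9.2676 = 13.7324
θ = 275.6° falls in segment 3 (256.6° to 277.9°, uniform, h = -14): β = 275.6 − 256.6 = 19°, B = 21.3°; Δs = -14·19/21.3 = -12.4883; s = 23.0000 − 12.4883 = 10.5117
segment 3 (256.6° to 277.9°, uniform, h = -14) is passed completely: s = 23.0000 + (-14) = 9.0000
θ = 290.5° falls in segment 4 (277.9° to 332.9°, uniform, h = -9): β = 290.5 − 277.9 = 12.6°, B = 55°; Δs = -9·12.6/55 = -2.0618; s = 9.0000 − 2.0618 = 6.9382
θ=264.3°: R = R0 + s = 40 + 17.9390 = 57.9390
θ=270.7°: R = R0 + s = 40 + 13.7324 = 53.7324
θ=275.6°: R = R0 + s = 40 + 10.5117 = 50.5117
θ=290.5°: R = R0 + s = 40 + 6.9382 = 46.9382

θ=264.3°: 57.9390
θ=270.7°: 53.7324
θ=275.6°: 50.5117
θ=290.5°: 46.9382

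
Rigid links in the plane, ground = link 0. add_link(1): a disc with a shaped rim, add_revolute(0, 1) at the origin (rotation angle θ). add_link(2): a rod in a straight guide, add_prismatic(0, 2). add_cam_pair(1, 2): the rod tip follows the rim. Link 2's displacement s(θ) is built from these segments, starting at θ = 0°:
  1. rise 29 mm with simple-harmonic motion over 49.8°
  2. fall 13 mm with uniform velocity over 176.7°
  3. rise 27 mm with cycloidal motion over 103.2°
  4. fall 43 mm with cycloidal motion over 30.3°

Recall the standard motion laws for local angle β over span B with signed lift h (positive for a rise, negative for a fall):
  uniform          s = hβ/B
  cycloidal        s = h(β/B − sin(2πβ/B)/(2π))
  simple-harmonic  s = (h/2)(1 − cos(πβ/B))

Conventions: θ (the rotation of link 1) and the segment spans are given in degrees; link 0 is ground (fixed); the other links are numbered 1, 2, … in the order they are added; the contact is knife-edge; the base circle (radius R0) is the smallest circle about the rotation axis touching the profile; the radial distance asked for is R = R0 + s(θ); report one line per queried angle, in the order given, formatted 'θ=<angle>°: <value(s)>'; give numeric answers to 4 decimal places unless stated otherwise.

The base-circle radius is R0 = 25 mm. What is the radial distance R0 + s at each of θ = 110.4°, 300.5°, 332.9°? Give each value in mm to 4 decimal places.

segment 1 (0° to 49.8°, simple-harmonic, h = 29) is passed completely: s = 0.0000 + (29) = 29.0000
θ = 110.4° falls in segment 2 (49.8° to 226.5°, uniform, h = -13): β = 110.4 − 49.8 = 60.6°, B = 176.7°; Δs = -13·60.6/176.7 = -4.4584; s = 29.0000 − 4.4584 = 24.5416
segment 2 (49.8° to 226.5°, uniform, h = -13) is passed completely: s = 29.0000 + (-13) = 16.0000
θ = 300.5° falls in segment 3 (226.5° to 329.7°, cycloidal, h = 27): β = 300.5 − 226.5 = 74°, B = 103.2°; Δs = 27·(0.7171 − sin(2π·0.7171)/(2π)) = 23.5659; s = 16.0000 + 23.5659 = 39.5659
segment 3 (226.5° to 329.7°, cycloidal, h = 27) is passed completely: s = 16.0000 + (27) = 43.0000
θ = 332.9° falls in segment 4 (329.7° to 360°, cycloidal, h = -43): β = 332.9 − 329.7 = 3.2°, B = 30.3°; Δs = -43·(0.1056 − sin(2π·0.1056)/(2π)) = -0.3260; s = 43.0000 − 0.3260 = 42.6740
θ=110.4°: R = R0 + s = 25 + 24.5416 = 49.5416
θ=300.5°: R = R0 + s = 25 + 39.5659 = 64.5659
θ=332.9°: R = R0 + s = 25 + 42.6740 = 67.6740

θ=110.4°: 49.5416
θ=300.5°: 64.5659
θ=332.9°: 67.6740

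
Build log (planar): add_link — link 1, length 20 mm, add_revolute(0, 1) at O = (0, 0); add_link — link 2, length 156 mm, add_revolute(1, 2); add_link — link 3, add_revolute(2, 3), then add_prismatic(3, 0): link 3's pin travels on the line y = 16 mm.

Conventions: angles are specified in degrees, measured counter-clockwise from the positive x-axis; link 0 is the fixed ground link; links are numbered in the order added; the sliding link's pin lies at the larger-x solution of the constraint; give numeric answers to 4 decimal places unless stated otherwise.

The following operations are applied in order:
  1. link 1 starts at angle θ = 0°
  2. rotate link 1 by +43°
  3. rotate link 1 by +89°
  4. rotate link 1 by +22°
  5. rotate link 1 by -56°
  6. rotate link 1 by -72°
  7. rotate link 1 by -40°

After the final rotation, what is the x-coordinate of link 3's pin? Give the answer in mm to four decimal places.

geometry: r = 20 mm, L = 156 mm, e = 16 mm; θ starts at 0°
rotate link 1 by +43°: θ ← 0° +43° = 43°
rotate link 1 by +89°: θ ← 43° +89° = 132°
rotate link 1 by +22°: θ ← 132° +22° = 154°
rotate link 1 by -56°: θ ← 154° -56° = 98°
rotate link 1 by -72°: θ ← 98° -72° = 26°
rotate link 1 by -40°: θ ← 26° -40° = -14°
crank pin P = (r cos θ, r sin θ) = (19.405915, -4.838438)
h = r sin θ − e = -4.838438 − 16 = -20.838438
x = r cos θ + √(L² − h²) = 19.405915 + 154.601939 = 174.007853

174.0079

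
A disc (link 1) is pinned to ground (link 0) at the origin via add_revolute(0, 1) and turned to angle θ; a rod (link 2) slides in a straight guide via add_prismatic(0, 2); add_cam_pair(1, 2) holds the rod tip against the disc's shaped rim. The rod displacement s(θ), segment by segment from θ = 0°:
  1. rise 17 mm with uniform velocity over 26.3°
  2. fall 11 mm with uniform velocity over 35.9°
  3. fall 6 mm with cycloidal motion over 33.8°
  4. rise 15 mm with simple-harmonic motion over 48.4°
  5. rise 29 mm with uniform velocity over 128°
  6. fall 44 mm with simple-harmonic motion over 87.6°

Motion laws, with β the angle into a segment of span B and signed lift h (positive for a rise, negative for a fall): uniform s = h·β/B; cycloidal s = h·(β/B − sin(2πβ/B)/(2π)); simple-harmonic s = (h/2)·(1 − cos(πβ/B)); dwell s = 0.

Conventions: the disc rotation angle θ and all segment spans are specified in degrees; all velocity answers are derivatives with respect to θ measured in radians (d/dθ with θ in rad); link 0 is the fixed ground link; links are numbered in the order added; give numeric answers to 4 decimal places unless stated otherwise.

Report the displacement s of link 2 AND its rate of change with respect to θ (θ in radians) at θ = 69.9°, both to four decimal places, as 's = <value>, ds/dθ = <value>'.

segment 1 (0° to 26.3°, uniform, h = 17) is passed completely: s = 0.0000 + (17) = 17.0000
segment 2 (26.3° to 62.2°, uniform, h = -11) is passed completely: s = 17.0000 + (-11) = 6.0000
θ = 69.9° falls in segment 3 (62.2° to 96°, cycloidal, h = -6): β = 69.9 − 62.2 = 7.7°, B = 33.8°; Δs = -6·(0.2278 − sin(2π·0.2278)/(2π)) = -0.4212; s = 6.0000 − 0.4212 = 5.5788
velocity in seg [62.2°–96°] (cycloidal), θ in radians: β = 7.7° = 0.1344 rad, B = 33.8° = 0.5899 rad; ds/dθ = (h/B)(1 − cos(2πβ/B)) = ((-6)/0.5899)(1 − cos(2π·0.2278)) = -8.757420 mm/rad

s = 5.5788, ds/dθ = -8.7574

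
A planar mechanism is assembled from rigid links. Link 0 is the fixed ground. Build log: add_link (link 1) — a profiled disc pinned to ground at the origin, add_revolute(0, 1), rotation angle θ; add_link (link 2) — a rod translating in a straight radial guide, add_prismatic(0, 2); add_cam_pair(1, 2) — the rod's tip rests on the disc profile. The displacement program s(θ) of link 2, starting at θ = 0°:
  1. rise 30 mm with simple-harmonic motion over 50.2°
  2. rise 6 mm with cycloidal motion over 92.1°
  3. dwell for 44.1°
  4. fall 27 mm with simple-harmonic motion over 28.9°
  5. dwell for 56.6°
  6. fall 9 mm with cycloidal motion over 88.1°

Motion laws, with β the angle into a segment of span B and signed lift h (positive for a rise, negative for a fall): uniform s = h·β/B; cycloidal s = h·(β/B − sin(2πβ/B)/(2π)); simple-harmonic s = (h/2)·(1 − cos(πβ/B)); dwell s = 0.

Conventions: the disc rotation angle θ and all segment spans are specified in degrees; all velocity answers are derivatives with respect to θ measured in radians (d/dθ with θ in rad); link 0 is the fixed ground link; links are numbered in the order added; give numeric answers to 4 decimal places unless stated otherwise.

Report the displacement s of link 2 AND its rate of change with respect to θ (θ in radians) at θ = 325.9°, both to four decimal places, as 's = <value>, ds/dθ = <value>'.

seg 1 [0°–50.2°] simple-harmonic, h=30: full span → s += 30 → s = 30.0000
seg 2 [50.2°–142.3°] cycloidal, h=6: full span → s += 6 → s = 36.0000
seg 3 [142.3°–186.4°] dwell: s stays 36.0000
seg 4 [186.4°–215.3°] simple-harmonic, h=-27: full span → s += -27 → s = 9.0000
seg 5 [215.3°–271.9°] dwell: s stays 9.0000
seg 6 [271.9°–360°] cycloidal, h=-9: θ=325.9° here. β=54, B=88.1. -9·(0.6129 − sin(2π·0.6129)/(2π)) = -6.4497 → s = 2.5503
velocity in seg [271.9°–360°] (cycloidal), θ in radians: β = 54° = 0.9425 rad, B = 88.1° = 1.5376 rad; ds/dθ = (h/B)(1 − cos(2πβ/B)) = ((-9)/1.5376)(1 − cos(2π·0.6129)) = -10.293388 mm/rad

s = 2.5503, ds/dθ = -10.2934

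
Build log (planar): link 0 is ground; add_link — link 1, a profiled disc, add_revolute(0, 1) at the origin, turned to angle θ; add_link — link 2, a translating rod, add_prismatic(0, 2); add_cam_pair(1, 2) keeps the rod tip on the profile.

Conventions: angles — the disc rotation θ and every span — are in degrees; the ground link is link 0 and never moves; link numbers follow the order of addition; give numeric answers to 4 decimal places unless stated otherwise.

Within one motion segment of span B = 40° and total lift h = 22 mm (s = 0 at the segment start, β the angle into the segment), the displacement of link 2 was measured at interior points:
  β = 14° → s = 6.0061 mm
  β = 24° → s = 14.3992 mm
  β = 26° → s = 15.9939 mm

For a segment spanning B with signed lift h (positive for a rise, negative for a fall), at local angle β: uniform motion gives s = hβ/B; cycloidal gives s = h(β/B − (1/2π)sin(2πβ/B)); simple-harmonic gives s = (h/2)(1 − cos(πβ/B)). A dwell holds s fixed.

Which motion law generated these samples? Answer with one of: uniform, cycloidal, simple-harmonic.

candidates at β/B = r: uniform s = h·r (linear in β); cycloidal s = h·(r − sin(2πr)/(2π)); simple-harmonic s = (h/2)(1 − cos(πr))
β=14°: printed 6.0061 | uniform 7.7000, cycloidal 4.8673, simple-harmonic 6.0061
β=24°: printed 14.3992 | uniform 13.2000, cycloidal 15.2581, simple-harmonic 14.3992
β=26°: printed 15.9939 | uniform 14.3000, cycloidal 17.1327, simple-harmonic 15.9939
only one law matches every sample → simple-harmonic

simple-harmonic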